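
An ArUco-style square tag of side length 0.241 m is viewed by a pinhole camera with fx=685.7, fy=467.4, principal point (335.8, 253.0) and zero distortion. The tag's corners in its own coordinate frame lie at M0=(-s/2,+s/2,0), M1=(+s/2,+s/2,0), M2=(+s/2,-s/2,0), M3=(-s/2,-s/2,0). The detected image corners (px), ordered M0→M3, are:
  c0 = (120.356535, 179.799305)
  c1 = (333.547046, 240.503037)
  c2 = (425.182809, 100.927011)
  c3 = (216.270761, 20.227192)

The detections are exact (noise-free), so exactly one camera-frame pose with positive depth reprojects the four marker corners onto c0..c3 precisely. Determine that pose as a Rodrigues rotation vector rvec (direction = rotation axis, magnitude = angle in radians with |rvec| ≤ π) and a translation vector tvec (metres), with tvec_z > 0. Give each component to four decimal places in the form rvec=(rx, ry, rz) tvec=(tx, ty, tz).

rvec=(0.1671, -0.3296, 0.4005) tvec=(-0.0580, -0.1724, 0.7046)

Intrinsics K: fx=685.7, fy=467.4, cx=335.8, cy=253.0
Marker side s = 0.241 m; corners in marker frame (Z=0):
  M0 = (-0.1205, +0.1205, 0)
  M1 = (+0.1205, +0.1205, 0)
  M2 = (+0.1205, -0.1205, 0)
  M3 = (-0.1205, -0.1205, 0)
Detected image corners:
  c0 = (120.356535, 179.799305) px
  c1 = (333.547046, 240.503037) px
  c2 = (425.182809, 100.927011) px
  c3 = (216.270761, 20.227192) px
Planar DLT: solve 8×8 A·h = b for H (H[2,2]=1):
  H  [+1010.41049 -351.83959 +279.32841]
  H  [+359.20116 +636.34598 +138.66612]
  H  [+0.49129 +0.13418 +1.00000]
B = K⁻¹H; ‖b₁‖=1.419196, ‖b₂‖=1.419196; λ = 2/(‖b₁‖+‖b₂‖) = 0.704624, sign → tz>0 ⇒ λ=+0.704624
r₁ = λ·B[:,0] = (+0.86877,+0.35413,+0.34618); r₂ = λ·B[:,1] = (-0.40785,+0.90814,+0.09454)
r₃ = r₁×r₂ = (-0.28090,-0.22332,+0.93339); SVD([r₁ r₂ r₃]) → R = UVᵀ:
  R  [+0.86877 -0.40785 -0.28090]
  R  [+0.35413 +0.90814 -0.22332]
  R  [+0.34618 +0.09454 +0.93339]
t = (-0.05803, -0.17236, +0.70462) m
tr R = 2.710301; θ = arccos((tr R − 1)/2) = 0.544956 rad = 31.224°
axis k = ((R−Rᵀ)₃₂, (R−Rᵀ)₁₃, (R−Rᵀ)₂₁) / (2 sinθ) = (+0.306598, -0.604841, +0.734959)
rvec = θ·k = (+0.167082, -0.329611, +0.400520)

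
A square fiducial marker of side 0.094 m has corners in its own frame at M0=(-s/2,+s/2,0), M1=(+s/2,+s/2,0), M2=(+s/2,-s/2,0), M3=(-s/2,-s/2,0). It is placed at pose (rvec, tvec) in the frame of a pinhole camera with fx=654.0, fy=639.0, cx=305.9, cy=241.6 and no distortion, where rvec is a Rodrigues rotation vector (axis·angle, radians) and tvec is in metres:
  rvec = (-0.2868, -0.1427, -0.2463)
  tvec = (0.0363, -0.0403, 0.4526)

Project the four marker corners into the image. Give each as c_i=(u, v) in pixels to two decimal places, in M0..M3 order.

c0=(311.03, 261.86) c1=(442.45, 231.73) c2=(401.58, 114.22) c3=(275.78, 138.53)

Intrinsics K: fx=654.0, fy=639.0, cx=305.9, cy=241.6
Marker side s = 0.094 m; corners in marker frame (Z=0):
  M0 = (-0.0470, +0.0470, 0)
  M1 = (+0.0470, +0.0470, 0)
  M2 = (+0.0470, -0.0470, 0)
  M3 = (-0.0470, -0.0470, 0)
rvec = (-0.2868, -0.1427, -0.2463), |rvec| = θ = 0.40408 rad = 23.152°
Rodrigues: sinθ=0.39317, 1−cosθ=0.08054; R = I + sinθ·[k]× + (1−cosθ)·[k]×²:
    [+0.96003 +0.25984 -0.10401]
    [-0.21947 +0.92951 +0.29639]
    [+0.17369 -0.26172 +0.94939]
t = (0.0363, -0.0403, 0.4526) m
M0: Pc = R·M0+t = (+0.00339, +0.01370, +0.43214); u = 654.0·(+0.00339)/0.43214 + 305.9 = 311.0316, v = 639.0·(+0.01370)/0.43214 + 241.6 = 261.8608
M1: Pc = R·M1+t = (+0.09363, -0.00693, +0.44846); u = 654.0·(+0.09363)/0.44846 + 305.9 = 442.4480, v = 639.0·(-0.00693)/0.44846 + 241.6 = 231.7285
M2: Pc = R·M2+t = (+0.06921, -0.09430, +0.47306); u = 654.0·(+0.06921)/0.47306 + 305.9 = 401.5801, v = 639.0·(-0.09430)/0.47306 + 241.6 = 114.2202
M3: Pc = R·M3+t = (-0.02103, -0.07367, +0.45674); u = 654.0·(-0.02103)/0.45674 + 305.9 = 275.7815, v = 639.0·(-0.07367)/0.45674 + 241.6 = 138.5290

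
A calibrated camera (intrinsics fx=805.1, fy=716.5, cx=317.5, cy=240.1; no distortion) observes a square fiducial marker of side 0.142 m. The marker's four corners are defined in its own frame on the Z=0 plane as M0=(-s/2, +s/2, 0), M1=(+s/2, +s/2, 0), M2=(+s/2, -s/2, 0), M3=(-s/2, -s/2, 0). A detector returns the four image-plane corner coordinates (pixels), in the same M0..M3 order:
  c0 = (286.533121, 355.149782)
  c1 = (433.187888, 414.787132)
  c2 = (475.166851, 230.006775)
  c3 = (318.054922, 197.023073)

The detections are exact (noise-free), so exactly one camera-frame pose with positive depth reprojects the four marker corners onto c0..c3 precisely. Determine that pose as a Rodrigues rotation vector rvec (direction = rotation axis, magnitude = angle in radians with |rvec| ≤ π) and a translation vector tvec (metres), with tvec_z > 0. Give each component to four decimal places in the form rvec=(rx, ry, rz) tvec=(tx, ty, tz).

rvec=(0.0491, 0.7414, 0.2124) tvec=(0.0389, 0.0472, 0.5778)

Intrinsics K: fx=805.1, fy=716.5, cx=317.5, cy=240.1
Marker side s = 0.142 m; corners in marker frame (Z=0):
  M0 = (-0.0710, +0.0710, 0)
  M1 = (+0.0710, +0.0710, 0)
  M2 = (+0.0710, -0.0710, 0)
  M3 = (-0.0710, -0.0710, 0)
Detected image corners:
  c0 = (286.533121, 355.149782) px
  c1 = (433.187888, 414.787132) px
  c2 = (475.166851, 230.006775) px
  c3 = (318.054922, 197.023073) px
Planar DLT: solve 8×8 A·h = b for H (H[2,2]=1):
  H  [+633.88745 -177.70337 +371.76280]
  H  [-16.78211 +1261.53716 +298.60688]
  H  [-1.15054 +0.20647 +1.00000]
B = K⁻¹H; ‖b₁‖=1.730639, ‖b₂‖=1.730639; λ = 2/(‖b₁‖+‖b₂‖) = 0.577821, sign → tz>0 ⇒ λ=+0.577821
r₁ = λ·B[:,0] = (+0.71711,+0.20924,-0.66480); r₂ = λ·B[:,1] = (-0.17459,+0.97739,+0.11930)
r₃ = r₁×r₂ = (+0.67473,+0.03051,+0.73743); SVD([r₁ r₂ r₃]) → R = UVᵀ:
  R  [+0.71711 -0.17459 +0.67473]
  R  [+0.20924 +0.97739 +0.03051]
  R  [-0.66480 +0.11930 +0.73743]
t = (+0.03894, +0.04718, +0.57782) m
tr R = 2.431932; θ = arccos((tr R − 1)/2) = 0.772790 rad = 44.278°
axis k = ((R−Rᵀ)₃₂, (R−Rᵀ)₁₃, (R−Rᵀ)₂₁) / (2 sinθ) = (+0.063591, +0.959369, +0.274896)
rvec = θ·k = (+0.049143, +0.741390, +0.212437)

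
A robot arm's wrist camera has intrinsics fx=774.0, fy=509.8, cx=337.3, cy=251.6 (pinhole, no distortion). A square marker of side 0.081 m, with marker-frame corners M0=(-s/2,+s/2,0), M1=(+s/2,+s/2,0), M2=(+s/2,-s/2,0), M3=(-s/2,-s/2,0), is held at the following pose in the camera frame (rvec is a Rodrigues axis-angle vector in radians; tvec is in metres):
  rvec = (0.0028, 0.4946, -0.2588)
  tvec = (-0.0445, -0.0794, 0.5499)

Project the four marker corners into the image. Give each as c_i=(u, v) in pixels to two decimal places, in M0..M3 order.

c0=(243.19, 224.33) c1=(337.04, 203.23) c2=(308.10, 128.76) c3=(216.97, 154.64)

Intrinsics K: fx=774.0, fy=509.8, cx=337.3, cy=251.6
Marker side s = 0.081 m; corners in marker frame (Z=0):
  M0 = (-0.0405, +0.0405, 0)
  M1 = (+0.0405, +0.0405, 0)
  M2 = (+0.0405, -0.0405, 0)
  M3 = (-0.0405, -0.0405, 0)
rvec = (0.0028, 0.4946, -0.2588), |rvec| = θ = 0.55822 rad = 31.984°
Rodrigues: sinθ=0.52968, 1−cosθ=0.15180; R = I + sinθ·[k]× + (1−cosθ)·[k]×²:
    [+0.84820 +0.24624 +0.46896]
    [-0.24489 +0.96737 -0.06501]
    [-0.46966 -0.05970 +0.88083]
t = (-0.0445, -0.0794, 0.5499) m
M0: Pc = R·M0+t = (-0.06888, -0.03030, +0.56650); u = 774.0·(-0.06888)/0.56650 + 337.3 = 243.1918, v = 509.8·(-0.03030)/0.56650 + 251.6 = 224.3297
M1: Pc = R·M1+t = (-0.00018, -0.05014, +0.52846); u = 774.0·(-0.00018)/0.52846 + 337.3 = 337.0436, v = 509.8·(-0.05014)/0.52846 + 251.6 = 203.2308
M2: Pc = R·M2+t = (-0.02012, -0.12850, +0.53330); u = 774.0·(-0.02012)/0.53330 + 337.3 = 308.0979, v = 509.8·(-0.12850)/0.53330 + 251.6 = 128.7649
M3: Pc = R·M3+t = (-0.08882, -0.10866, +0.57134); u = 774.0·(-0.08882)/0.57134 + 337.3 = 216.9678, v = 509.8·(-0.10866)/0.57134 + 251.6 = 154.6436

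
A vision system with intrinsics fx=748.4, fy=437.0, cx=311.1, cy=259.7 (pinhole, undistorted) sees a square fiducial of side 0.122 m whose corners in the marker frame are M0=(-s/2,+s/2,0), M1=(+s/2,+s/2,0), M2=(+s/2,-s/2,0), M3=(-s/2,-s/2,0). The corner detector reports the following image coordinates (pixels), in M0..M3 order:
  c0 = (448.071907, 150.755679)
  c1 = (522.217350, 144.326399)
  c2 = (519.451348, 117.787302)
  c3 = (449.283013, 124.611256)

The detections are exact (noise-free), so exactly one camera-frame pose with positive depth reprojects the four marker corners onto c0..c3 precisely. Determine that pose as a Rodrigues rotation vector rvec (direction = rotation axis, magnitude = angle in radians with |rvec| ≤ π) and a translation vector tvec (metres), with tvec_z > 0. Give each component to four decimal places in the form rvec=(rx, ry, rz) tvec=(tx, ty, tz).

Intrinsics K: fx=748.4, fy=437.0, cx=311.1, cy=259.7
Marker side s = 0.122 m; corners in marker frame (Z=0):
  M0 = (-0.0610, +0.0610, 0)
  M1 = (+0.0610, +0.0610, 0)
  M2 = (+0.0610, -0.0610, 0)
  M3 = (-0.0610, -0.0610, 0)
Detected image corners:
  c0 = (448.071907, 150.755679) px
  c1 = (522.217350, 144.326399) px
  c2 = (519.451348, 117.787302) px
  c3 = (449.283013, 124.611256) px
Planar DLT: solve 8×8 A·h = b for H (H[2,2]=1):
  H  [+476.68675 -211.63467 +484.22626]
  H  [-86.04841 +155.52808 +134.05689]
  H  [-0.23582 -0.44924 +1.00000]
B = K⁻¹H; ‖b₁‖=0.773960, ‖b₂‖=0.773960; λ = 2/(‖b₁‖+‖b₂‖) = 1.292056, sign → tz>0 ⇒ λ=+1.292056
r₁ = λ·B[:,0] = (+0.94962,-0.07334,-0.30470); r₂ = λ·B[:,1] = (-0.12409,+0.80479,-0.58045)
r₃ = r₁×r₂ = (+0.28779,+0.58901,+0.75514); SVD([r₁ r₂ r₃]) → R = UVᵀ:
  R  [+0.94962 -0.12409 +0.28779]
  R  [-0.07334 +0.80479 +0.58901]
  R  [-0.30470 -0.58045 +0.75514]
t = (+0.29889, -0.37148, +1.29206) m
tr R = 2.509555; θ = arccos((tr R − 1)/2) = 0.715482 rad = 40.994°
axis k = ((R−Rᵀ)₃₂, (R−Rᵀ)₁₃, (R−Rᵀ)₂₁) / (2 sinθ) = (-0.891381, +0.451600, +0.038680)
rvec = θ·k = (-0.637767, +0.323112, +0.027675)

rvec=(-0.6378, 0.3231, 0.0277) tvec=(0.2989, -0.3715, 1.2921)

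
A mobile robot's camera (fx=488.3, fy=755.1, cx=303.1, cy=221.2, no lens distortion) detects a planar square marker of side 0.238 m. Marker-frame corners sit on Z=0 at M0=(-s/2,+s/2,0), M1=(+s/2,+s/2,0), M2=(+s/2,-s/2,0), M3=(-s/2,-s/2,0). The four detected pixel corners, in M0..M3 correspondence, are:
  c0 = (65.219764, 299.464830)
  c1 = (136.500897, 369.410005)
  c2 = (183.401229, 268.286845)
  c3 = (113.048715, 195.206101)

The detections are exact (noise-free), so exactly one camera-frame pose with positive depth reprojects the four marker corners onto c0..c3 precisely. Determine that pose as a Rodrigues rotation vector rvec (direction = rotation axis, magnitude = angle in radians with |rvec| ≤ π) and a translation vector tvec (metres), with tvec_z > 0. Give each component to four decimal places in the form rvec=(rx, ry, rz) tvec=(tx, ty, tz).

rvec=(0.0791, -0.1468, 0.6232) tvec=(-0.5153, 0.1169, 1.4126)

Intrinsics K: fx=488.3, fy=755.1, cx=303.1, cy=221.2
Marker side s = 0.238 m; corners in marker frame (Z=0):
  M0 = (-0.1190, +0.1190, 0)
  M1 = (+0.1190, +0.1190, 0)
  M2 = (+0.1190, -0.1190, 0)
  M3 = (-0.1190, -0.1190, 0)
Detected image corners:
  c0 = (65.219764, 299.464830) px
  c1 = (136.500897, 369.410005) px
  c2 = (183.401229, 268.286845) px
  c3 = (113.048715, 195.206101) px
Planar DLT: solve 8×8 A·h = b for H (H[2,2]=1):
  H  [+311.71547 -196.37527 +124.96270]
  H  [+332.64672 +437.31680 +283.70378]
  H  [+0.11370 +0.02095 +1.00000]
B = K⁻¹H; ‖b₁‖=0.707917, ‖b₂‖=0.707917; λ = 2/(‖b₁‖+‖b₂‖) = 1.412595, sign → tz>0 ⇒ λ=+1.412595
r₁ = λ·B[:,0] = (+0.80206,+0.57524,+0.16062); r₂ = λ·B[:,1] = (-0.58646,+0.80944,+0.02960)
r₃ = r₁×r₂ = (-0.11298,-0.11793,+0.98657); SVD([r₁ r₂ r₃]) → R = UVᵀ:
  R  [+0.80206 -0.58646 -0.11298]
  R  [+0.57524 +0.80944 -0.11793]
  R  [+0.16062 +0.02960 +0.98657]
t = (-0.51533, +0.11693, +1.41260) m
tr R = 2.598066; θ = arccos((tr R − 1)/2) = 0.645111 rad = 36.962°
axis k = ((R−Rᵀ)₃₂, (R−Rᵀ)₁₃, (R−Rᵀ)₂₁) / (2 sinθ) = (+0.122679, -0.227512, +0.966016)
rvec = θ·k = (+0.079142, -0.146771, +0.623188)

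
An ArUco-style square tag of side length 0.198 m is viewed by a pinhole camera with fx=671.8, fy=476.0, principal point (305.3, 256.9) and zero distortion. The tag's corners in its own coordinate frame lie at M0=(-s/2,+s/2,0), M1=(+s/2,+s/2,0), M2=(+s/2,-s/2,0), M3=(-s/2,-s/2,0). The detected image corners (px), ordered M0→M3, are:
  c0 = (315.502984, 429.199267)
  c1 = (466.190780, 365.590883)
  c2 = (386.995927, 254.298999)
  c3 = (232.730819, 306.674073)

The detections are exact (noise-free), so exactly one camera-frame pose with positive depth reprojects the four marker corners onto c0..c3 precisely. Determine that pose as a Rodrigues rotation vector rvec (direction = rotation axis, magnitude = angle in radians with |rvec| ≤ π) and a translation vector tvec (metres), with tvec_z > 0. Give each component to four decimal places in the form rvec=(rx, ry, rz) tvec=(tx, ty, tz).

Intrinsics K: fx=671.8, fy=476.0, cx=305.3, cy=256.9
Marker side s = 0.198 m; corners in marker frame (Z=0):
  M0 = (-0.0990, +0.0990, 0)
  M1 = (+0.0990, +0.0990, 0)
  M2 = (+0.0990, -0.0990, 0)
  M3 = (-0.0990, -0.0990, 0)
Detected image corners:
  c0 = (315.502984, 429.199267) px
  c1 = (466.190780, 365.590883) px
  c2 = (386.995927, 254.298999) px
  c3 = (232.730819, 306.674073) px
Planar DLT: solve 8×8 A·h = b for H (H[2,2]=1):
  H  [+921.04900 +370.00790 +353.16339]
  H  [-146.62581 +551.88129 +337.06688]
  H  [+0.43061 -0.11022 +1.00000]
B = K⁻¹H; ‖b₁‖=1.363412, ‖b₂‖=1.363412; λ = 2/(‖b₁‖+‖b₂‖) = 0.733454, sign → tz>0 ⇒ λ=+0.733454
r₁ = λ·B[:,0] = (+0.86205,-0.39639,+0.31583); r₂ = λ·B[:,1] = (+0.44070,+0.89401,-0.08084)
r₃ = r₁×r₂ = (-0.25031,+0.20888,+0.94536); SVD([r₁ r₂ r₃]) → R = UVᵀ:
  R  [+0.86205 +0.44070 -0.25031]
  R  [-0.39639 +0.89401 +0.20888]
  R  [+0.31583 -0.08084 +0.94536]
t = (+0.05226, +0.12353, +0.73345) m
tr R = 2.701417; θ = arccos((tr R − 1)/2) = 0.553465 rad = 31.711°
axis k = ((R−Rᵀ)₃₂, (R−Rᵀ)₁₃, (R−Rᵀ)₂₁) / (2 sinθ) = (-0.275583, -0.538536, -0.796262)
rvec = θ·k = (-0.152525, -0.298060, -0.440703)

rvec=(-0.1525, -0.2981, -0.4407) tvec=(0.0523, 0.1235, 0.7335)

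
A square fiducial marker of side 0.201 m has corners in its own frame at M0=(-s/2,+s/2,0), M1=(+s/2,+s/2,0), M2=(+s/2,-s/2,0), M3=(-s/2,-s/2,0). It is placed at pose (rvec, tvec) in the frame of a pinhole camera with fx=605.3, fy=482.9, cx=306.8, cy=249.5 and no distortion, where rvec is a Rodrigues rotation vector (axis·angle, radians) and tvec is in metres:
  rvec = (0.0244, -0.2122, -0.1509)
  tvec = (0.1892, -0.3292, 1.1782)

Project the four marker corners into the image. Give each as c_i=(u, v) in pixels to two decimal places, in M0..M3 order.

Intrinsics K: fx=605.3, fy=482.9, cx=306.8, cy=249.5
Marker side s = 0.201 m; corners in marker frame (Z=0):
  M0 = (-0.1005, +0.1005, 0)
  M1 = (+0.1005, +0.1005, 0)
  M2 = (+0.1005, -0.1005, 0)
  M3 = (-0.1005, -0.1005, 0)
rvec = (0.0244, -0.2122, -0.1509), |rvec| = θ = 0.26152 rad = 14.984°
Rodrigues: sinθ=0.25855, 1−cosθ=0.03400; R = I + sinθ·[k]× + (1−cosθ)·[k]×²:
    [+0.96629 +0.14661 -0.21162]
    [-0.15176 +0.98838 -0.00820]
    [+0.20796 +0.04004 +0.97732]
t = (0.1892, -0.3292, 1.1782) m
M0: Pc = R·M0+t = (+0.10682, -0.21462, +1.16132); u = 605.3·(+0.10682)/1.16132 + 306.8 = 362.4773, v = 482.9·(-0.21462)/1.16132 + 249.5 = 160.2589
M1: Pc = R·M1+t = (+0.30105, -0.24512, +1.20312); u = 605.3·(+0.30105)/1.20312 + 306.8 = 458.2588, v = 482.9·(-0.24512)/1.20312 + 249.5 = 151.1160
M2: Pc = R·M2+t = (+0.27158, -0.44378, +1.19508); u = 605.3·(+0.27158)/1.19508 + 306.8 = 444.3529, v = 482.9·(-0.44378)/1.19508 + 249.5 = 70.1779
M3: Pc = R·M3+t = (+0.07735, -0.41328, +1.15328); u = 605.3·(+0.07735)/1.15328 + 306.8 = 347.3990, v = 482.9·(-0.41328)/1.15328 + 249.5 = 76.4510

c0=(362.48, 160.26) c1=(458.26, 151.12) c2=(444.35, 70.18) c3=(347.40, 76.45)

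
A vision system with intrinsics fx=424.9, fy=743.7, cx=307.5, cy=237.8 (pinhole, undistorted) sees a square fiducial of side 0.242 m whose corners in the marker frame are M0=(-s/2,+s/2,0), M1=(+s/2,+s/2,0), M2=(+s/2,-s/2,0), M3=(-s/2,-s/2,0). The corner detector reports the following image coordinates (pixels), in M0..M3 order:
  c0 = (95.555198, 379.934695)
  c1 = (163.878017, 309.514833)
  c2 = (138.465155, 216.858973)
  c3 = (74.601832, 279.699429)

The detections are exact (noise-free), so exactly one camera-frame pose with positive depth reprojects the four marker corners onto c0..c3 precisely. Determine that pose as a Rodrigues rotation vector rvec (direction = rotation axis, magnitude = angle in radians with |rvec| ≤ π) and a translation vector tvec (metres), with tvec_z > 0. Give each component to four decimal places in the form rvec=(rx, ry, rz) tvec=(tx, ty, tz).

rvec=(-0.5005, -0.0167, -0.5702) tvec=(-0.6335, 0.1078, 1.4212)

Intrinsics K: fx=424.9, fy=743.7, cx=307.5, cy=237.8
Marker side s = 0.242 m; corners in marker frame (Z=0):
  M0 = (-0.1210, +0.1210, 0)
  M1 = (+0.1210, +0.1210, 0)
  M2 = (+0.1210, -0.1210, 0)
  M3 = (-0.1210, -0.1210, 0)
Detected image corners:
  c0 = (95.555198, 379.934695) px
  c1 = (163.878017, 309.514833) px
  c2 = (138.465155, 216.858973) px
  c3 = (74.601832, 279.699429) px
Planar DLT: solve 8×8 A·h = b for H (H[2,2]=1):
  H  [+285.32193 +58.57517 +118.10692]
  H  [-243.19951 +304.60441 +294.22874]
  H  [+0.10635 -0.31612 +1.00000]
B = K⁻¹H; ‖b₁‖=0.703648, ‖b₂‖=0.703648; λ = 2/(‖b₁‖+‖b₂‖) = 1.421165, sign → tz>0 ⇒ λ=+1.421165
r₁ = λ·B[:,0] = (+0.84494,-0.51307,+0.15114); r₂ = λ·B[:,1] = (+0.52104,+0.72573,-0.44925)
r₃ = r₁×r₂ = (+0.12081,+0.45834,+0.88053); SVD([r₁ r₂ r₃]) → R = UVᵀ:
  R  [+0.84494 +0.52104 +0.12081]
  R  [-0.51307 +0.72573 +0.45834]
  R  [+0.15114 -0.44925 +0.88053]
t = (-0.63346, +0.10783, +1.42116) m
tr R = 2.451195; θ = arccos((tr R − 1)/2) = 0.758894 rad = 43.481°
axis k = ((R−Rᵀ)₃₂, (R−Rᵀ)₁₃, (R−Rᵀ)₂₁) / (2 sinθ) = (-0.659477, -0.022037, -0.751402)
rvec = θ·k = (-0.500473, -0.016724, -0.570235)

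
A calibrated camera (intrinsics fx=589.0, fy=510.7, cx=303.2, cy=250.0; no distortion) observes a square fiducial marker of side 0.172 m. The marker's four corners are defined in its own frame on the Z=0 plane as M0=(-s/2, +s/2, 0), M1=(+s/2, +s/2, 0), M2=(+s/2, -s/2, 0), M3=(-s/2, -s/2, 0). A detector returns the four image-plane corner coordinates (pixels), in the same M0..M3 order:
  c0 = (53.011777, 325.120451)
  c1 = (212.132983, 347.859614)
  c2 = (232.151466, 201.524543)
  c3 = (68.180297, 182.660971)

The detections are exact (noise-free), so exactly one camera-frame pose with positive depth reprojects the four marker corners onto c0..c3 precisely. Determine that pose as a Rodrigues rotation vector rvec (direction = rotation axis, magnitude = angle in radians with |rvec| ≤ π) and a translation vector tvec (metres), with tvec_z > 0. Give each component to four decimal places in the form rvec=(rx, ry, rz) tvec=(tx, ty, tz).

rvec=(0.0858, 0.1134, 0.1351) tvec=(-0.1660, 0.0177, 0.5991)

Intrinsics K: fx=589.0, fy=510.7, cx=303.2, cy=250.0
Marker side s = 0.172 m; corners in marker frame (Z=0):
  M0 = (-0.0860, +0.0860, 0)
  M1 = (+0.0860, +0.0860, 0)
  M2 = (+0.0860, -0.0860, 0)
  M3 = (-0.0860, -0.0860, 0)
Detected image corners:
  c0 = (53.011777, 325.120451) px
  c1 = (212.132983, 347.859614) px
  c2 = (232.151466, 201.524543) px
  c3 = (68.180297, 182.660971) px
Planar DLT: solve 8×8 A·h = b for H (H[2,2]=1):
  H  [+913.81493 -80.14242 +140.01259]
  H  [+73.94123 +880.34290 +265.09498]
  H  [-0.17839 +0.15512 +1.00000]
B = K⁻¹H; ‖b₁‖=1.669171, ‖b₂‖=1.669171; λ = 2/(‖b₁‖+‖b₂‖) = 0.599100, sign → tz>0 ⇒ λ=+0.599100
r₁ = λ·B[:,0] = (+0.98450,+0.13906,-0.10687); r₂ = λ·B[:,1] = (-0.12936,+0.98723,+0.09293)
r₃ = r₁×r₂ = (+0.11843,-0.07767,+0.98992); SVD([r₁ r₂ r₃]) → R = UVᵀ:
  R  [+0.98450 -0.12936 +0.11843]
  R  [+0.13906 +0.98723 -0.07767]
  R  [-0.10687 +0.09293 +0.98992]
t = (-0.16599, +0.01771, +0.59910) m
tr R = 2.961654; θ = arccos((tr R − 1)/2) = 0.196135 rad = 11.238°
axis k = ((R−Rᵀ)₃₂, (R−Rᵀ)₁₃, (R−Rᵀ)₂₁) / (2 sinθ) = (+0.437702, +0.578066, +0.688663)
rvec = θ·k = (+0.085849, +0.113379, +0.135071)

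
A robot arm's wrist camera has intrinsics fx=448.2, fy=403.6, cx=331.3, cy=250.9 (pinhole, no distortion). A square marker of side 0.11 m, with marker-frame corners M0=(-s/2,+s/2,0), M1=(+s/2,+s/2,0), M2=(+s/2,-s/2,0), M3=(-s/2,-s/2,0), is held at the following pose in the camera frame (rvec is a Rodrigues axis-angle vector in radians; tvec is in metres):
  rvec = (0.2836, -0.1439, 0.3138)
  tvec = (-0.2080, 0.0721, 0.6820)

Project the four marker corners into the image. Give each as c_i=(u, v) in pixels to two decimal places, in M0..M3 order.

Intrinsics K: fx=448.2, fy=403.6, cx=331.3, cy=250.9
Marker side s = 0.11 m; corners in marker frame (Z=0):
  M0 = (-0.0550, +0.0550, 0)
  M1 = (+0.0550, +0.0550, 0)
  M2 = (+0.0550, -0.0550, 0)
  M3 = (-0.0550, -0.0550, 0)
rvec = (0.2836, -0.1439, 0.3138), |rvec| = θ = 0.44677 rad = 25.598°
Rodrigues: sinθ=0.43206, 1−cosθ=0.09815; R = I + sinθ·[k]× + (1−cosθ)·[k]×²:
    [+0.94140 -0.32353 -0.09540]
    [+0.28340 +0.91203 -0.29646]
    [+0.18292 +0.25205 +0.95027]
t = (-0.2080, 0.0721, 0.6820) m
M0: Pc = R·M0+t = (-0.27757, +0.10667, +0.68580); u = 448.2·(-0.27757)/0.68580 + 331.3 = 149.8959, v = 403.6·(+0.10667)/0.68580 + 250.9 = 313.6789
M1: Pc = R·M1+t = (-0.17402, +0.13785, +0.70592); u = 448.2·(-0.17402)/0.70592 + 331.3 = 220.8141, v = 403.6·(+0.13785)/0.70592 + 250.9 = 329.7125
M2: Pc = R·M2+t = (-0.13843, +0.03753, +0.67820); u = 448.2·(-0.13843)/0.67820 + 331.3 = 239.8166, v = 403.6·(+0.03753)/0.67820 + 250.9 = 273.2315
M3: Pc = R·M3+t = (-0.24198, +0.00635, +0.65808); u = 448.2·(-0.24198)/0.65808 + 331.3 = 166.4915, v = 403.6·(+0.00635)/0.65808 + 250.9 = 254.7955

c0=(149.90, 313.68) c1=(220.81, 329.71) c2=(239.82, 273.23) c3=(166.49, 254.80)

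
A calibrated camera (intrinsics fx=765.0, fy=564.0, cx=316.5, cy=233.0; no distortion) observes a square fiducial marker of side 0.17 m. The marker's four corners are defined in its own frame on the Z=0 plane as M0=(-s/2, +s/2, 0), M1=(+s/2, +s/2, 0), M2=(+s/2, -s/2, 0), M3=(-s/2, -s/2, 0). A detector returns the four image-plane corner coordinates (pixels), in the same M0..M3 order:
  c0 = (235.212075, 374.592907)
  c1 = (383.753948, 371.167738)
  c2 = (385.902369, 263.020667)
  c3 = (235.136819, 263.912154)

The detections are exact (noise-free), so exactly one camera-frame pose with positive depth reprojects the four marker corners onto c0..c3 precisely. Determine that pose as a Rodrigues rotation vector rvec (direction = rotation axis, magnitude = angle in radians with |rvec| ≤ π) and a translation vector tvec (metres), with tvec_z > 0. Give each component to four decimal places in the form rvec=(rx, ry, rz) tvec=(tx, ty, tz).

Intrinsics K: fx=765.0, fy=564.0, cx=316.5, cy=233.0
Marker side s = 0.17 m; corners in marker frame (Z=0):
  M0 = (-0.0850, +0.0850, 0)
  M1 = (+0.0850, +0.0850, 0)
  M2 = (+0.0850, -0.0850, 0)
  M3 = (-0.0850, -0.0850, 0)
Detected image corners:
  c0 = (235.212075, 374.592907) px
  c1 = (383.753948, 371.167738) px
  c2 = (385.902369, 263.020667) px
  c3 = (235.136819, 263.912154) px
Planar DLT: solve 8×8 A·h = b for H (H[2,2]=1):
  H  [+923.03455 +21.21760 +310.87487]
  H  [+31.14312 +671.63778 +318.57160]
  H  [+0.13796 +0.08836 +1.00000]
B = K⁻¹H; ‖b₁‖=1.157754, ‖b₂‖=1.157754; λ = 2/(‖b₁‖+‖b₂‖) = 0.863741, sign → tz>0 ⇒ λ=+0.863741
r₁ = λ·B[:,0] = (+0.99287,-0.00153,+0.11916); r₂ = λ·B[:,1] = (-0.00762,+0.99705,+0.07632)
r₃ = r₁×r₂ = (-0.11893,-0.07668,+0.98994); SVD([r₁ r₂ r₃]) → R = UVᵀ:
  R  [+0.99287 -0.00762 -0.11893]
  R  [-0.00153 +0.99705 -0.07668]
  R  [+0.11916 +0.07632 +0.98994]
t = (-0.00635, +0.13105, +0.86374) m
tr R = 2.979865; θ = arccos((tr R − 1)/2) = 0.142017 rad = 8.137°
axis k = ((R−Rᵀ)₃₂, (R−Rᵀ)₁₃, (R−Rᵀ)₂₁) / (2 sinθ) = (+0.540502, -0.841068, +0.021498)
rvec = θ·k = (+0.076760, -0.119446, +0.003053)

rvec=(0.0768, -0.1194, 0.0031) tvec=(-0.0064, 0.1310, 0.8637)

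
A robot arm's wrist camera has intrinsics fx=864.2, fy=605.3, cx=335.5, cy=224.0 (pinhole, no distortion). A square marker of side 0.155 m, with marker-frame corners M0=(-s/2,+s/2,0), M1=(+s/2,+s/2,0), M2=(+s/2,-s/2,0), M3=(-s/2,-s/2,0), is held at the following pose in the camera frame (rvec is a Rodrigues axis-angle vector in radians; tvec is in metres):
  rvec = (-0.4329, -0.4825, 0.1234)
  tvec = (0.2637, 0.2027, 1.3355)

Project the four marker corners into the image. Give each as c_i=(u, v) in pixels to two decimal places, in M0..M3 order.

Intrinsics K: fx=864.2, fy=605.3, cx=335.5, cy=224.0
Marker side s = 0.155 m; corners in marker frame (Z=0):
  M0 = (-0.0775, +0.0775, 0)
  M1 = (+0.0775, +0.0775, 0)
  M2 = (+0.0775, -0.0775, 0)
  M3 = (-0.0775, -0.0775, 0)
rvec = (-0.4329, -0.4825, 0.1234), |rvec| = θ = 0.65988 rad = 37.808°
Rodrigues: sinθ=0.61302, 1−cosθ=0.20993; R = I + sinθ·[k]× + (1−cosθ)·[k]×²:
    [+0.88042 -0.01394 -0.47399]
    [+0.21534 +0.90231 +0.37345]
    [+0.42248 -0.43087 +0.79741]
t = (0.2637, 0.2027, 1.3355) m
M0: Pc = R·M0+t = (+0.19439, +0.25594, +1.26937); u = 864.2·(+0.19439)/1.26937 + 335.5 = 467.8415, v = 605.3·(+0.25594)/1.26937 + 224.0 = 346.0457
M1: Pc = R·M1+t = (+0.33085, +0.28932, +1.33485); u = 864.2·(+0.33085)/1.33485 + 335.5 = 549.6983, v = 605.3·(+0.28932)/1.33485 + 224.0 = 355.1937
M2: Pc = R·M2+t = (+0.33301, +0.14946, +1.40163); u = 864.2·(+0.33301)/1.40163 + 335.5 = 540.8241, v = 605.3·(+0.14946)/1.40163 + 224.0 = 288.5447
M3: Pc = R·M3+t = (+0.19655, +0.11608, +1.33615); u = 864.2·(+0.19655)/1.33615 + 335.5 = 462.6238, v = 605.3·(+0.11608)/1.33615 + 224.0 = 276.5874

c0=(467.84, 346.05) c1=(549.70, 355.19) c2=(540.82, 288.54) c3=(462.62, 276.59)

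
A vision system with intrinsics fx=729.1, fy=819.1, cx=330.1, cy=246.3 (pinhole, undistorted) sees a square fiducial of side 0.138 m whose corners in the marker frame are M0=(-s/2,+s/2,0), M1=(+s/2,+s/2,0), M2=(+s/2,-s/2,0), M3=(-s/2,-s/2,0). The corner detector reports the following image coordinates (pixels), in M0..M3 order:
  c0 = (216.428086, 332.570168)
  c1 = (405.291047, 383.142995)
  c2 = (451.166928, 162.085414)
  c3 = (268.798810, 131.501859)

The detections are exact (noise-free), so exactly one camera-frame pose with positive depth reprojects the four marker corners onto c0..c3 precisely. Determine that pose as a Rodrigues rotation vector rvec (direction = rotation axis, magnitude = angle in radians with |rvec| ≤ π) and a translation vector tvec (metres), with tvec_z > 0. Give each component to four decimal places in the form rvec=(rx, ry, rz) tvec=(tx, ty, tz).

Intrinsics K: fx=729.1, fy=819.1, cx=330.1, cy=246.3
Marker side s = 0.138 m; corners in marker frame (Z=0):
  M0 = (-0.0690, +0.0690, 0)
  M1 = (+0.0690, +0.0690, 0)
  M2 = (+0.0690, -0.0690, 0)
  M3 = (-0.0690, -0.0690, 0)
Detected image corners:
  c0 = (216.428086, 332.570168) px
  c1 = (405.291047, 383.142995) px
  c2 = (451.166928, 162.085414) px
  c3 = (268.798810, 131.501859) px
Planar DLT: solve 8×8 A·h = b for H (H[2,2]=1):
  H  [+1140.87729 -495.85326 +332.23807]
  H  [+138.89699 +1421.91883 +248.46037]
  H  [-0.60667 -0.41411 +1.00000]
B = K⁻¹H; ‖b₁‖=1.968632, ‖b₂‖=1.968632; λ = 2/(‖b₁‖+‖b₂‖) = 0.507967, sign → tz>0 ⇒ λ=+0.507967
r₁ = λ·B[:,0] = (+0.93438,+0.17880,-0.30817); r₂ = λ·B[:,1] = (-0.25022,+0.94506,-0.21036)
r₃ = r₁×r₂ = (+0.25363,+0.27366,+0.92778); SVD([r₁ r₂ r₃]) → R = UVᵀ:
  R  [+0.93438 -0.25022 +0.25363]
  R  [+0.17880 +0.94506 +0.27366]
  R  [-0.30817 -0.21036 +0.92778]
t = (+0.00149, +0.00134, +0.50797) m
tr R = 2.807221; θ = arccos((tr R − 1)/2) = 0.442672 rad = 25.363°
axis k = ((R−Rᵀ)₃₂, (R−Rᵀ)₁₃, (R−Rᵀ)₂₁) / (2 sinθ) = (-0.564974, +0.655759, +0.500784)
rvec = θ·k = (-0.250098, +0.290286, +0.221683)

rvec=(-0.2501, 0.2903, 0.2217) tvec=(0.0015, 0.0013, 0.5080)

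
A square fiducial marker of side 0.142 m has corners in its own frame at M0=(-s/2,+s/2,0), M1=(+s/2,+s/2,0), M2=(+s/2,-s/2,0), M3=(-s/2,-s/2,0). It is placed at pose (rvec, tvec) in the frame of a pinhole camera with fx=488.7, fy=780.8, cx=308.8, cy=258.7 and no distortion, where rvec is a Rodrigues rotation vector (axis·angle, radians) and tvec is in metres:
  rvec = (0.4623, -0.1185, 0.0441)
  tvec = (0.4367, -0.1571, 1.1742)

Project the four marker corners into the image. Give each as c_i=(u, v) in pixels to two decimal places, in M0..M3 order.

Intrinsics K: fx=488.7, fy=780.8, cx=308.8, cy=258.7
Marker side s = 0.142 m; corners in marker frame (Z=0):
  M0 = (-0.0710, +0.0710, 0)
  M1 = (+0.0710, +0.0710, 0)
  M2 = (+0.0710, -0.0710, 0)
  M3 = (-0.0710, -0.0710, 0)
rvec = (0.4623, -0.1185, 0.0441), |rvec| = θ = 0.47928 rad = 27.461°
Rodrigues: sinθ=0.46114, 1−cosθ=0.11267; R = I + sinθ·[k]× + (1−cosθ)·[k]×²:
    [+0.99216 -0.06930 -0.10402]
    [+0.01556 +0.89422 -0.44737]
    [+0.12402 +0.44224 +0.88828]
t = (0.4367, -0.1571, 1.1742) m
M0: Pc = R·M0+t = (+0.36134, -0.09472, +1.19679); u = 488.7·(+0.36134)/1.19679 + 308.8 = 456.3484, v = 780.8·(-0.09472)/1.19679 + 258.7 = 196.9067
M1: Pc = R·M1+t = (+0.50222, -0.09251, +1.21440); u = 488.7·(+0.50222)/1.21440 + 308.8 = 510.9043, v = 780.8·(-0.09251)/1.21440 + 258.7 = 199.2234
M2: Pc = R·M2+t = (+0.51206, -0.21948, +1.15161); u = 488.7·(+0.51206)/1.15161 + 308.8 = 526.1013, v = 780.8·(-0.21948)/1.15161 + 258.7 = 109.8874
M3: Pc = R·M3+t = (+0.37118, -0.22169, +1.13400); u = 488.7·(+0.37118)/1.13400 + 308.8 = 468.7603, v = 780.8·(-0.22169)/1.13400 + 258.7 = 106.0551

c0=(456.35, 196.91) c1=(510.90, 199.22) c2=(526.10, 109.89) c3=(468.76, 106.06)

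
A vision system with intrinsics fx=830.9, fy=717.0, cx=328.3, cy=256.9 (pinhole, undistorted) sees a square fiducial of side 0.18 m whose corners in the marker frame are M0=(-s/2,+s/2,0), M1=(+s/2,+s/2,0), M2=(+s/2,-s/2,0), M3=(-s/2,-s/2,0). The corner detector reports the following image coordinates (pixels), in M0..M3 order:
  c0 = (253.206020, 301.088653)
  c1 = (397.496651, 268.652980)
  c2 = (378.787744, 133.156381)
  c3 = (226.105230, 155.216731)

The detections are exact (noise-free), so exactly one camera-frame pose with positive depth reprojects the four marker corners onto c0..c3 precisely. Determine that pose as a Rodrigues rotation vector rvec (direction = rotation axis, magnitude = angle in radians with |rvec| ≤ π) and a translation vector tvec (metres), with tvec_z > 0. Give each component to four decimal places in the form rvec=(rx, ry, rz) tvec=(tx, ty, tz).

rvec=(0.1876, -0.4477, -0.1821) tvec=(-0.0120, -0.0520, 0.9000)

Intrinsics K: fx=830.9, fy=717.0, cx=328.3, cy=256.9
Marker side s = 0.18 m; corners in marker frame (Z=0):
  M0 = (-0.0900, +0.0900, 0)
  M1 = (+0.0900, +0.0900, 0)
  M2 = (+0.0900, -0.0900, 0)
  M3 = (-0.0900, -0.0900, 0)
Detected image corners:
  c0 = (253.206020, 301.088653) px
  c1 = (397.496651, 268.652980) px
  c2 = (378.787744, 133.156381) px
  c3 = (226.105230, 155.216731) px
Planar DLT: solve 8×8 A·h = b for H (H[2,2]=1):
  H  [+967.82826 +202.72578 +317.20271]
  H  [-53.99586 +832.63241 +215.51004]
  H  [+0.45688 +0.24350 +1.00000]
B = K⁻¹H; ‖b₁‖=1.111153, ‖b₂‖=1.111153; λ = 2/(‖b₁‖+‖b₂‖) = 0.899966, sign → tz>0 ⇒ λ=+0.899966
r₁ = λ·B[:,0] = (+0.88581,-0.21510,+0.41118); r₂ = λ·B[:,1] = (+0.13299,+0.96659,+0.21914)
r₃ = r₁×r₂ = (-0.44457,-0.13944,+0.88482); SVD([r₁ r₂ r₃]) → R = UVᵀ:
  R  [+0.88581 +0.13299 -0.44457]
  R  [-0.21510 +0.96659 -0.13944]
  R  [+0.41118 +0.21914 +0.88482]
t = (-0.01202, -0.05195, +0.89997) m
tr R = 2.737224; θ = arccos((tr R − 1)/2) = 0.518402 rad = 29.702°
axis k = ((R−Rᵀ)₃₂, (R−Rᵀ)₁₃, (R−Rᵀ)₂₁) / (2 sinθ) = (+0.361844, -0.863533, -0.351254)
rvec = θ·k = (+0.187581, -0.447657, -0.182091)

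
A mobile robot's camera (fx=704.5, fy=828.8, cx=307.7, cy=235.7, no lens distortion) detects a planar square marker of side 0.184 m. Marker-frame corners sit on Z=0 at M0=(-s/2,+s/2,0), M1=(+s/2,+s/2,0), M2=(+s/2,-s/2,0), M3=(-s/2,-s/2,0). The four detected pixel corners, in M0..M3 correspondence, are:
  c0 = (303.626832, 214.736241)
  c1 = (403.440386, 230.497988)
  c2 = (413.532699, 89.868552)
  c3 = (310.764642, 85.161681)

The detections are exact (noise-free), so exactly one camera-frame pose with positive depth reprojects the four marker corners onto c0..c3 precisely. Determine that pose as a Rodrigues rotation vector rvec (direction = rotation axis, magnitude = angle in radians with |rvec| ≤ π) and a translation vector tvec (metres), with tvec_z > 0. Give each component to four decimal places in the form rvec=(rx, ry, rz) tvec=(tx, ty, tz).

Intrinsics K: fx=704.5, fy=828.8, cx=307.7, cy=235.7
Marker side s = 0.184 m; corners in marker frame (Z=0):
  M0 = (-0.0920, +0.0920, 0)
  M1 = (+0.0920, +0.0920, 0)
  M2 = (+0.0920, -0.0920, 0)
  M3 = (-0.0920, -0.0920, 0)
Detected image corners:
  c0 = (303.626832, 214.736241) px
  c1 = (403.440386, 230.497988) px
  c2 = (413.532699, 89.868552) px
  c3 = (310.764642, 85.161681) px
Planar DLT: solve 8×8 A·h = b for H (H[2,2]=1):
  H  [+388.01941 -3.57052 +355.67922]
  H  [-14.41510 +751.59265 +155.59780]
  H  [-0.45379 +0.11993 +1.00000]
B = K⁻¹H; ‖b₁‖=0.882811, ‖b₂‖=0.882811; λ = 2/(‖b₁‖+‖b₂‖) = 1.132745, sign → tz>0 ⇒ λ=+1.132745
r₁ = λ·B[:,0] = (+0.84840,+0.12648,-0.51403); r₂ = λ·B[:,1] = (-0.06507,+0.98859,+0.13585)
r₃ = r₁×r₂ = (+0.52535,-0.08180,+0.84695); SVD([r₁ r₂ r₃]) → R = UVᵀ:
  R  [+0.84840 -0.06507 +0.52535]
  R  [+0.12648 +0.98859 -0.08180]
  R  [-0.51403 +0.13585 +0.84695]
t = (+0.07714, -0.10948, +1.13275) m
tr R = 2.683931; θ = arccos((tr R − 1)/2) = 0.569880 rad = 32.652°
axis k = ((R−Rᵀ)₃₂, (R−Rᵀ)₁₃, (R−Rᵀ)₂₁) / (2 sinθ) = (+0.201704, +0.963225, +0.177521)
rvec = θ·k = (+0.114947, +0.548923, +0.101166)

rvec=(0.1149, 0.5489, 0.1012) tvec=(0.0771, -0.1095, 1.1327)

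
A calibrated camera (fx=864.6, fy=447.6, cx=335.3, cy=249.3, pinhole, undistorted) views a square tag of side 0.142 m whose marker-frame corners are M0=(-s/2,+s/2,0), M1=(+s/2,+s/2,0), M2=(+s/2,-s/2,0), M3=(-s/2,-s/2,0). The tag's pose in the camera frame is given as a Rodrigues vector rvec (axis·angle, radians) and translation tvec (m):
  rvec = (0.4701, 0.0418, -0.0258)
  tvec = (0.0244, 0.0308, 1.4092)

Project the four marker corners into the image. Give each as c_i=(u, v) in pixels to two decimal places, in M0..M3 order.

Intrinsics K: fx=864.6, fy=447.6, cx=335.3, cy=249.3
Marker side s = 0.142 m; corners in marker frame (Z=0):
  M0 = (-0.0710, +0.0710, 0)
  M1 = (+0.0710, +0.0710, 0)
  M2 = (+0.0710, -0.0710, 0)
  M3 = (-0.0710, -0.0710, 0)
rvec = (0.4701, 0.0418, -0.0258), |rvec| = θ = 0.47266 rad = 27.081°
Rodrigues: sinθ=0.45526, 1−cosθ=0.10964; R = I + sinθ·[k]× + (1−cosθ)·[k]×²:
    [+0.99882 +0.03449 +0.03431]
    [-0.01521 +0.89122 -0.45332]
    [-0.04621 +0.45226 +0.89069]
t = (0.0244, 0.0308, 1.4092) m
M0: Pc = R·M0+t = (-0.04407, +0.09516, +1.44459); u = 864.6·(-0.04407)/1.44459 + 335.3 = 308.9256, v = 447.6·(+0.09516)/1.44459 + 249.3 = 278.7837
M1: Pc = R·M1+t = (+0.09776, +0.09300, +1.43803); u = 864.6·(+0.09776)/1.43803 + 335.3 = 394.0802, v = 447.6·(+0.09300)/1.43803 + 249.3 = 278.2461
M2: Pc = R·M2+t = (+0.09287, -0.03356, +1.37381); u = 864.6·(+0.09287)/1.37381 + 335.3 = 393.7453, v = 447.6·(-0.03356)/1.37381 + 249.3 = 238.3671
M3: Pc = R·M3+t = (-0.04896, -0.03140, +1.38037); u = 864.6·(-0.04896)/1.38037 + 335.3 = 304.6306, v = 447.6·(-0.03140)/1.38037 + 249.3 = 239.1192

c0=(308.93, 278.78) c1=(394.08, 278.25) c2=(393.75, 238.37) c3=(304.63, 239.12)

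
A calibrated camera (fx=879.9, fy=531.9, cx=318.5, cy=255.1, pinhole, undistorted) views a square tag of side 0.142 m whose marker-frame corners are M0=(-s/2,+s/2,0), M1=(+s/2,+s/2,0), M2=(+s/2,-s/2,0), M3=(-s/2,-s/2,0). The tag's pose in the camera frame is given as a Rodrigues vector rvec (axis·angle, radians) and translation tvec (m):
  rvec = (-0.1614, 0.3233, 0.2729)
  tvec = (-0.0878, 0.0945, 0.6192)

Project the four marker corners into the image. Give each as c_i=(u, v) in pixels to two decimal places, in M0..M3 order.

c0=(78.62, 376.65) c1=(253.22, 417.06) c2=(314.85, 293.80) c3=(140.05, 263.36)

Intrinsics K: fx=879.9, fy=531.9, cx=318.5, cy=255.1
Marker side s = 0.142 m; corners in marker frame (Z=0):
  M0 = (-0.0710, +0.0710, 0)
  M1 = (+0.0710, +0.0710, 0)
  M2 = (+0.0710, -0.0710, 0)
  M3 = (-0.0710, -0.0710, 0)
rvec = (-0.1614, 0.3233, 0.2729), |rvec| = θ = 0.45282 rad = 25.945°
Rodrigues: sinθ=0.43750, 1−cosθ=0.10078; R = I + sinθ·[k]× + (1−cosθ)·[k]×²:
    [+0.91202 -0.28932 +0.29071]
    [+0.23802 +0.95059 +0.19931]
    [-0.33401 -0.11257 +0.93582]
t = (-0.0878, 0.0945, 0.6192) m
M0: Pc = R·M0+t = (-0.17309, +0.14509, +0.63492); u = 879.9·(-0.17309)/0.63492 + 318.5 = 78.6183, v = 531.9·(+0.14509)/0.63492 + 255.1 = 376.6498
M1: Pc = R·M1+t = (-0.04359, +0.17889, +0.58749); u = 879.9·(-0.04359)/0.58749 + 318.5 = 253.2172, v = 531.9·(+0.17889)/0.58749 + 255.1 = 417.0636
M2: Pc = R·M2+t = (-0.00251, +0.04391, +0.60348); u = 879.9·(-0.00251)/0.60348 + 318.5 = 314.8474, v = 531.9·(+0.04391)/0.60348 + 255.1 = 293.7997
M3: Pc = R·M3+t = (-0.13201, +0.01011, +0.65091); u = 879.9·(-0.13201)/0.65091 + 318.5 = 140.0456, v = 531.9·(+0.01011)/0.65091 + 255.1 = 263.3604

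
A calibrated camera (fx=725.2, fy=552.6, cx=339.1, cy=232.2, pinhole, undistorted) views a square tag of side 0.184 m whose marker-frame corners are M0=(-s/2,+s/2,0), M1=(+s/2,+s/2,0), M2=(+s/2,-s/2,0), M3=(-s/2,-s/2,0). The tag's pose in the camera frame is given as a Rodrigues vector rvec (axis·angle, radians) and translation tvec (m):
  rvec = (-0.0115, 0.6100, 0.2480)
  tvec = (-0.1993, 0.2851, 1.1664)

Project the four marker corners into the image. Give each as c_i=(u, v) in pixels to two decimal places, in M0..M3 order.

c0=(165.22, 391.73) c1=(243.23, 427.24) c2=(270.39, 340.25) c3=(189.30, 311.90)

Intrinsics K: fx=725.2, fy=552.6, cx=339.1, cy=232.2
Marker side s = 0.184 m; corners in marker frame (Z=0):
  M0 = (-0.0920, +0.0920, 0)
  M1 = (+0.0920, +0.0920, 0)
  M2 = (+0.0920, -0.0920, 0)
  M3 = (-0.0920, -0.0920, 0)
rvec = (-0.0115, 0.6100, 0.2480), |rvec| = θ = 0.65859 rad = 37.734°
Rodrigues: sinθ=0.61200, 1−cosθ=0.20914; R = I + sinθ·[k]× + (1−cosθ)·[k]×²:
    [+0.79092 -0.23384 +0.56547]
    [+0.22707 +0.97028 +0.08363]
    [-0.56823 +0.06226 +0.82051]
t = (-0.1993, 0.2851, 1.1664) m
M0: Pc = R·M0+t = (-0.29358, +0.35347, +1.22440); u = 725.2·(-0.29358)/1.22440 + 339.1 = 165.2173, v = 552.6·(+0.35347)/1.22440 + 232.2 = 391.7308
M1: Pc = R·M1+t = (-0.14805, +0.39526, +1.11985); u = 725.2·(-0.14805)/1.11985 + 339.1 = 243.2259, v = 552.6·(+0.39526)/1.11985 + 232.2 = 427.2427
M2: Pc = R·M2+t = (-0.10502, +0.21673, +1.10840); u = 725.2·(-0.10502)/1.10840 + 339.1 = 270.3863, v = 552.6·(+0.21673)/1.10840 + 232.2 = 340.2501
M3: Pc = R·M3+t = (-0.25055, +0.17494, +1.21295); u = 725.2·(-0.25055)/1.21295 + 339.1 = 189.2998, v = 552.6·(+0.17494)/1.21295 + 232.2 = 311.9014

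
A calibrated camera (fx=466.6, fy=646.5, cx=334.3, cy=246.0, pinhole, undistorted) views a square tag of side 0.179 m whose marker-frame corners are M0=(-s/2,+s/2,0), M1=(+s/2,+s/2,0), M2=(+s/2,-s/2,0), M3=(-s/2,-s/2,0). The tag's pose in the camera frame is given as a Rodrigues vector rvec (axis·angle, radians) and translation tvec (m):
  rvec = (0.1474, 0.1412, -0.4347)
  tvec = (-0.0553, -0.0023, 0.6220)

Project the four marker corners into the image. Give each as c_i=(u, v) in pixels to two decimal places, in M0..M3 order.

c0=(264.13, 360.38) c1=(382.22, 289.42) c2=(323.90, 117.07) c3=(204.83, 198.53)

Intrinsics K: fx=466.6, fy=646.5, cx=334.3, cy=246.0
Marker side s = 0.179 m; corners in marker frame (Z=0):
  M0 = (-0.0895, +0.0895, 0)
  M1 = (+0.0895, +0.0895, 0)
  M2 = (+0.0895, -0.0895, 0)
  M3 = (-0.0895, -0.0895, 0)
rvec = (0.1474, 0.1412, -0.4347), |rvec| = θ = 0.48024 rad = 27.516°
Rodrigues: sinθ=0.46199, 1−cosθ=0.11311; R = I + sinθ·[k]× + (1−cosθ)·[k]×²:
    [+0.89754 +0.42839 +0.10441]
    [-0.40797 +0.89666 -0.17190]
    [-0.16726 +0.11169 +0.97957]
t = (-0.0553, -0.0023, 0.6220) m
M0: Pc = R·M0+t = (-0.09729, +0.11447, +0.64697); u = 466.6·(-0.09729)/0.64697 + 334.3 = 264.1340, v = 646.5·(+0.11447)/0.64697 + 246.0 = 360.3826
M1: Pc = R·M1+t = (+0.06337, +0.04144, +0.61703); u = 466.6·(+0.06337)/0.61703 + 334.3 = 382.2215, v = 646.5·(+0.04144)/0.61703 + 246.0 = 289.4170
M2: Pc = R·M2+t = (-0.01331, -0.11907, +0.59703); u = 466.6·(-0.01331)/0.59703 + 334.3 = 323.8970, v = 646.5·(-0.11907)/0.59703 + 246.0 = 117.0699
M3: Pc = R·M3+t = (-0.17397, -0.04604, +0.62697); u = 466.6·(-0.17397)/0.62697 + 334.3 = 204.8290, v = 646.5·(-0.04604)/0.62697 + 246.0 = 198.5285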